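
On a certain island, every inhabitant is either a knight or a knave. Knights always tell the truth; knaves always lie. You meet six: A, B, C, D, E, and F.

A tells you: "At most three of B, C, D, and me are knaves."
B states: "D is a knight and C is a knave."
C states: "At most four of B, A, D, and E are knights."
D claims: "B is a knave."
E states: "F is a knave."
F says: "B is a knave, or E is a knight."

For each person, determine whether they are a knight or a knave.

Regardless of anyone's role, C's statement is true, so C is a knight.
With that fixed, A's statement is true, so A is a knight.
With that fixed, B's statement is false, so B is a knave.
With that fixed, D's statement is true, so D is a knight.
With that fixed, F's statement is true, so F is a knight.
With that fixed, E's statement is false, so E is a knave.

A: knight, B: knave, C: knight, D: knight, E: knave, F: knight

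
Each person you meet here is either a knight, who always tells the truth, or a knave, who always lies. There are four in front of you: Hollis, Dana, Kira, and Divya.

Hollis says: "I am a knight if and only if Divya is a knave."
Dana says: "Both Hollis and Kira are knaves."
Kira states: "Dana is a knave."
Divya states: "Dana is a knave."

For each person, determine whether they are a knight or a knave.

Hollis: knave, Dana: knight, Kira: knave, Divya: knave

Consider Hollis. Suppose Hollis is a knight.
Then no assignment of the remaining roles makes every statement match its speaker's type — contradiction.
So Hollis is a knave.
Consider Dana. Suppose Dana is a knave.
Then no assignment of the remaining roles makes every statement match its speaker's type — contradiction.
So Dana is a knight.
With that fixed, Kira's statement is false, so Kira is a knave.
With that fixed, Divya's statement is false, so Divya is a knave.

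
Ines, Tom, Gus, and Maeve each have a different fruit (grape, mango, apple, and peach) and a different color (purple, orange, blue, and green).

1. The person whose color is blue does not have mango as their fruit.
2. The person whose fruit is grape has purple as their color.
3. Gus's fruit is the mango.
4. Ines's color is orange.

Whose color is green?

With clues 1–4, Ines, Maeve, and Tom are impossible for the one with color green.
That leaves Gus.

Gus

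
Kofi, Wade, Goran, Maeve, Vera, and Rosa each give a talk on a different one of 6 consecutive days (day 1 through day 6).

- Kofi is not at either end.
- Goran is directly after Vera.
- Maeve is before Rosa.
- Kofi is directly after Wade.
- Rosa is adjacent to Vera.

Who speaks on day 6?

With clue 1, Kofi is ruled out for day 6.
With clues 1–2, Vera is ruled out for day 6.
With clues 1–3, Maeve is ruled out for day 6.
With clues 1–4, Wade is ruled out for day 6.
With clues 1–5, Rosa is ruled out for day 6.
So day 6 is Goran.

Goran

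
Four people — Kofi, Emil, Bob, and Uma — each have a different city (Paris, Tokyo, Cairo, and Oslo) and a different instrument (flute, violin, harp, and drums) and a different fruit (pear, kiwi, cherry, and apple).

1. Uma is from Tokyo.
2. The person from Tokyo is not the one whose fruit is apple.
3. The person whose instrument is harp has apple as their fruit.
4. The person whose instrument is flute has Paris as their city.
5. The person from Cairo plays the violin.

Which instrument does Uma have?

drums

With clues 1–3, harp is impossible for Uma's instrument.
With clues 1–4, flute is impossible for Uma's instrument.
With clues 1–5, violin is impossible for Uma's instrument.
That leaves drums.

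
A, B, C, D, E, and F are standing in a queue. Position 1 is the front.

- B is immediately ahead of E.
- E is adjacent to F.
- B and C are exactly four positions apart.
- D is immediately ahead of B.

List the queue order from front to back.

From clue 1: B is in {1,2,3,4,5}.
From clues 1–2: B is in {1,2,3,4}.
From clues 1–3: B is in {1,2}.
From clues 1–4: D → position 1, B → position 2, E → position 3, F → position 4, A → position 5, C → position 6.

D, B, E, F, A, C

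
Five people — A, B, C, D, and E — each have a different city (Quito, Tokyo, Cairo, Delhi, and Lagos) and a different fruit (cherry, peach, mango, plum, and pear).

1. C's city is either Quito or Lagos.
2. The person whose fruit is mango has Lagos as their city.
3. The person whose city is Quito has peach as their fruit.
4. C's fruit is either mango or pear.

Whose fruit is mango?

C

With clues 1–4, A, B, D, and E are impossible for the one with fruit mango.
That leaves C.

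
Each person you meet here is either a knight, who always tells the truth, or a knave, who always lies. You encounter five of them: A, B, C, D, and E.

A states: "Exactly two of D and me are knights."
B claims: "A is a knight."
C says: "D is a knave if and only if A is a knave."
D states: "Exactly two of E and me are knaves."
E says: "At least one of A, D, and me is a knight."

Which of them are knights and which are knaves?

A: knave, B: knave, C: knight, D: knave, E: knight

Consider A. Suppose A is a knight.
Then no assignment of the remaining roles makes every statement match its speaker's type — contradiction.
So A is a knave.
With that fixed, B's statement is false, so B is a knave.
Consider C. Suppose C is a knave.
Then no assignment of the remaining roles makes every statement match its speaker's type — contradiction.
So C is a knight.
Consider D. Suppose D is a knight.
Then C's statement comes out false, contradicting C being a knight.
So D is a knave.
Consider E. Suppose E is a knave.
Then D's statement comes out true, contradicting D being a knave.
So E is a knight.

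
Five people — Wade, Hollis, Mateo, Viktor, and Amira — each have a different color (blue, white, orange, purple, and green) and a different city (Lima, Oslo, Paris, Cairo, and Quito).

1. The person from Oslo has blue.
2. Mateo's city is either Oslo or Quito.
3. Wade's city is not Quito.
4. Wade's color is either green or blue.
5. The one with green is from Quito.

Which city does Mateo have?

Quito

With clues 1–2, Cairo, Lima, and Paris are impossible for Mateo's city.
With clues 1–5, Oslo is impossible for Mateo's city.
That leaves Quito.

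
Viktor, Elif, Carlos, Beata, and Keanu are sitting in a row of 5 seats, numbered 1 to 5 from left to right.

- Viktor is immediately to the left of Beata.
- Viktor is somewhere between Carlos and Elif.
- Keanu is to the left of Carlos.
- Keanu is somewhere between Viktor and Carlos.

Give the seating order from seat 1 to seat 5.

Elif, Viktor, Beata, Keanu, Carlos

From clue 1: Viktor is in {1,2,3,4}.
From clues 1–2: Viktor is in {2,3}.
From clues 1–4: Elif → seat 1, Viktor → seat 2, Beata → seat 3, Keanu → seat 4, Carlos → seat 5.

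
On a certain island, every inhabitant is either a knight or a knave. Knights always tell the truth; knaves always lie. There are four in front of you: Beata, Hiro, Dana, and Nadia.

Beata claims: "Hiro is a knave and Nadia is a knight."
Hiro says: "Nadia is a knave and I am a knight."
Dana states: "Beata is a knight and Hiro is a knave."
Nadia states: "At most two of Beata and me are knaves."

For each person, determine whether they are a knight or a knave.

Regardless of anyone's role, Nadia's statement is true, so Nadia is a knight.
With that fixed, Hiro's statement is false, so Hiro is a knave.
With that fixed, Beata's statement is true, so Beata is a knight.
With that fixed, Dana's statement is true, so Dana is a knight.

Beata: knight, Hiro: knave, Dana: knight, Nadia: knight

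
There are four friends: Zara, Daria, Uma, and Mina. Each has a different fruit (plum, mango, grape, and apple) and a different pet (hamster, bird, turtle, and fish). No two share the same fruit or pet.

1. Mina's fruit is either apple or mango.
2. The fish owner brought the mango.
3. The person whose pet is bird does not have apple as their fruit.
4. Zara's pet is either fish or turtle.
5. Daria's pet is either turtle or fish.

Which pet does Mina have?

hamster

With clues 1–3, bird is impossible for Mina's pet.
With clues 1–5, fish and turtle are impossible for Mina's pet.
That leaves hamster.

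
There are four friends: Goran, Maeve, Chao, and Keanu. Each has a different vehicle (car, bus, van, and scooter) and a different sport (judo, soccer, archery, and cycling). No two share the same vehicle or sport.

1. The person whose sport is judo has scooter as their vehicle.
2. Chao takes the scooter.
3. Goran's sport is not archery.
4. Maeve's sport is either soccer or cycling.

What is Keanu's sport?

archery

With clues 1–2, judo is impossible for Keanu's sport.
With clues 1–4, cycling and soccer are impossible for Keanu's sport.
That leaves archery.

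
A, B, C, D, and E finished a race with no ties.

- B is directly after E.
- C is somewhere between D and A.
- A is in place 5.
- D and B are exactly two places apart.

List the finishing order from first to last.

D, E, B, C, A

From clue 1: B is in {2,3,4,5}.
From clues 1–2: C is in {2,4}.
From clues 1–3: A → place 5.
From clues 1–4: D → place 1, E → place 2, B → place 3, C → place 4.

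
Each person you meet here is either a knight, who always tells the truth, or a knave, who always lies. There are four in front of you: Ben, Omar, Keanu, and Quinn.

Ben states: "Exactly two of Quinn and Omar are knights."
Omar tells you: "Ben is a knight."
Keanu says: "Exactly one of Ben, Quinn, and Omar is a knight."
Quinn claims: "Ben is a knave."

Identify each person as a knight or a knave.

Ben: knave, Omar: knave, Keanu: knight, Quinn: knight

Consider Ben. Suppose Ben is a knight.
Then no assignment of the remaining roles makes every statement match its speaker's type — contradiction.
So Ben is a knave.
With that fixed, Omar's statement is false, so Omar is a knave.
With that fixed, Quinn's statement is true, so Quinn is a knight.
With that fixed, Keanu's statement is true, so Keanu is a knight.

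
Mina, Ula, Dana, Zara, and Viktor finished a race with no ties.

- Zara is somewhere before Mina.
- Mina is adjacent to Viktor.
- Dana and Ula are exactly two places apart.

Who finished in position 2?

Zara

With clues 1–3, Dana, Mina, Ula, and Viktor are ruled out for place 2.
So place 2 is Zara.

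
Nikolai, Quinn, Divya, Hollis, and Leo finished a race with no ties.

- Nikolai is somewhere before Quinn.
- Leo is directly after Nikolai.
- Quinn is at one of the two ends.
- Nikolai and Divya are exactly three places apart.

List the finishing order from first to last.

From clue 1: Nikolai is in {1,2,3,4}.
From clues 1–2: Nikolai is in {1,2,3}.
From clues 1–3: Quinn → place 5.
From clues 1–4: Nikolai → place 1, Leo → place 2, Hollis → place 3, Divya → place 4.

Nikolai, Leo, Hollis, Divya, Quinn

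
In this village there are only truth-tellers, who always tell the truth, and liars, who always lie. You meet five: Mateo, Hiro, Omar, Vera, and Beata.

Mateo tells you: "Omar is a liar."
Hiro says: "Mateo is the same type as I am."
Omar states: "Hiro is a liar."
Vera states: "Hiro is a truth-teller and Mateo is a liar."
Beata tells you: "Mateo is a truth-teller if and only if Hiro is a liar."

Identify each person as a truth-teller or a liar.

Consider Mateo. Suppose Mateo is a liar.
Then whichever role Hiro has, Hiro's statement has the wrong truth value — contradiction.
So Mateo is a truth-teller.
With that fixed, Vera's statement is false, so Vera is a liar.
Consider Hiro. Suppose Hiro is a liar.
Then no assignment of the remaining roles makes every statement match its speaker's type — contradiction.
So Hiro is a truth-teller.
With that fixed, Omar's statement is false, so Omar is a liar.
With that fixed, Beata's statement is false, so Beata is a liar.

Mateo: truth-teller, Hiro: truth-teller, Omar: liar, Vera: liar, Beata: liar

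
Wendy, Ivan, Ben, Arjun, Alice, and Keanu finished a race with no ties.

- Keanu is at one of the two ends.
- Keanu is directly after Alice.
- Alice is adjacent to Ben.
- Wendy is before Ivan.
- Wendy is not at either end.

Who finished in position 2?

With clue 1, Keanu is ruled out for place 2.
With clues 1–2, Alice is ruled out for place 2.
With clues 1–3, Ben is ruled out for place 2.
With clues 1–5, Arjun and Ivan are ruled out for place 2.
So place 2 is Wendy.

Wendy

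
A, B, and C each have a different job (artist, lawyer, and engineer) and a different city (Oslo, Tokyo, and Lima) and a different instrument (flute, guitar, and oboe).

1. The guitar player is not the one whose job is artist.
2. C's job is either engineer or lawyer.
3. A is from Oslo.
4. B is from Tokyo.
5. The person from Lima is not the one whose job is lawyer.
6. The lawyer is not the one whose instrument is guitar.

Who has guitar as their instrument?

With clues 1–6, A and B are impossible for the one with instrument guitar.
That leaves C.

C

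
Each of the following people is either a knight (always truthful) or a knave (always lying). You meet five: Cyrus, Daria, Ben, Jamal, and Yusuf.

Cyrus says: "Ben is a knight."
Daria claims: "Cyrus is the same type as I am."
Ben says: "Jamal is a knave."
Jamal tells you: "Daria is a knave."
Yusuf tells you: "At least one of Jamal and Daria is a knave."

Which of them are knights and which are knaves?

Cyrus: knight, Daria: knight, Ben: knight, Jamal: knave, Yusuf: knight

Consider Cyrus. Suppose Cyrus is a knave.
Then whichever role Daria has, Daria's statement has the wrong truth value — contradiction.
So Cyrus is a knight.
Consider Daria. Suppose Daria is a knave.
Then no assignment of the remaining roles makes every statement match its speaker's type — contradiction.
So Daria is a knight.
With that fixed, Jamal's statement is false, so Jamal is a knave.
With that fixed, Yusuf's statement is true, so Yusuf is a knight.
With that fixed, Ben's statement is true, so Ben is a knight.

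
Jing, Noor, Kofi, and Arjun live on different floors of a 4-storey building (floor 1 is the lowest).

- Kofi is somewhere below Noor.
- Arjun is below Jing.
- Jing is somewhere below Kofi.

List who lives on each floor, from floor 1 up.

From clue 1: Noor is in {2,3,4}.
From clues 1–2: Jing is in {2,3,4}.
From clues 1–3: Arjun → floor 1, Jing → floor 2, Kofi → floor 3, Noor → floor 4.

Arjun, Jing, Kofi, Noor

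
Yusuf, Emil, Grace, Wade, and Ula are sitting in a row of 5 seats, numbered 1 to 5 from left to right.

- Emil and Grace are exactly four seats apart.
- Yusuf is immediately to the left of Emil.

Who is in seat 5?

With clue 1, Ula, Wade, and Yusuf are ruled out for seat 5.
With clues 1–2, Grace is ruled out for seat 5.
So seat 5 is Emil.

Emil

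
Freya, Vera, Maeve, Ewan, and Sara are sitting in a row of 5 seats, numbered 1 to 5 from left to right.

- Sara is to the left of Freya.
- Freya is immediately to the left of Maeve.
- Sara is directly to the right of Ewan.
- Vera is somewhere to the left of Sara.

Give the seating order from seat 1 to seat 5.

From clue 1: Freya is in {2,3,4,5}.
From clues 1–2: Freya is in {2,3,4}.
From clues 1–3: Freya is in {3,4}.
From clues 1–4: Vera → seat 1, Ewan → seat 2, Sara → seat 3, Freya → seat 4, Maeve → seat 5.

Vera, Ewan, Sara, Freya, Maeve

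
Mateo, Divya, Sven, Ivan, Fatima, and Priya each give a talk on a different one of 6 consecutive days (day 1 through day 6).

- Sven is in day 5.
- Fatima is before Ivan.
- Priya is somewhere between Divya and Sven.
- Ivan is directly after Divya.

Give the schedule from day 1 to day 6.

From clue 1: Sven → day 5.
From clues 1–2: Ivan is in {2,3,4,6}.
From clues 1–3: Divya is in {1,2,3}.
From clues 1–4: Fatima → day 1, Divya → day 2, Ivan → day 3, Priya → day 4, Mateo → day 6.

Fatima, Divya, Ivan, Priya, Sven, Mateo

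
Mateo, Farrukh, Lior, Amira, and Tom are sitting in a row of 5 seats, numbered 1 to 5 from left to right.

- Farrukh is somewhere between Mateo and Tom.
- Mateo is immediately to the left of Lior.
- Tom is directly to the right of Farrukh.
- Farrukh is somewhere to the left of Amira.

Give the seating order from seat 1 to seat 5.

From clue 1: Farrukh is in {2,3,4}.
From clues 1–3: Mateo is in {1,2}.
From clues 1–4: Mateo → seat 1, Lior → seat 2, Farrukh → seat 3, Tom → seat 4, Amira → seat 5.

Mateo, Lior, Farrukh, Tom, Amira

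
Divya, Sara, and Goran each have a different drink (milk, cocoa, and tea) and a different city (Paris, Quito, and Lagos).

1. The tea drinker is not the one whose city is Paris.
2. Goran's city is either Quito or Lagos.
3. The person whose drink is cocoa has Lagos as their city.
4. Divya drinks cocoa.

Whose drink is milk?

Sara

With clues 1–3, Goran is impossible for the one with drink milk.
With clues 1–4, Divya is impossible for the one with drink milk.
That leaves Sara.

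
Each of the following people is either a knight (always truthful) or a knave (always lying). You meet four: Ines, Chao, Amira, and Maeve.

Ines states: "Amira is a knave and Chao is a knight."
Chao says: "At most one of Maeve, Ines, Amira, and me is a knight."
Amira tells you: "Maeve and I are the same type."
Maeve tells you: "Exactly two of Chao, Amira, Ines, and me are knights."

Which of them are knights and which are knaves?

Consider Ines. Suppose Ines is a knight.
Then no assignment of the remaining roles makes every statement match its speaker's type — contradiction.
So Ines is a knave.
Consider Chao. Suppose Chao is a knight.
Then no assignment of the remaining roles makes every statement match its speaker's type — contradiction.
So Chao is a knave.
Consider Amira. Suppose Amira is a knave.
Then Chao's statement comes out true, contradicting Chao being a knave.
So Amira is a knight.
Consider Maeve. Suppose Maeve is a knave.
Then Chao's statement comes out true, contradicting Chao being a knave.
So Maeve is a knight.

Ines: knave, Chao: knave, Amira: knight, Maeve: knight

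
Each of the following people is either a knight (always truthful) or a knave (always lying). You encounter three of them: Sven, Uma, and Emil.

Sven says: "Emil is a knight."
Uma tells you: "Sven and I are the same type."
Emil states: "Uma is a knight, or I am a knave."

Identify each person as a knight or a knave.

Consider Sven. Suppose Sven is a knave.
Then whichever role Uma has, Uma's statement has the wrong truth value — contradiction.
So Sven is a knight.
Consider Uma. Suppose Uma is a knave.
Then whichever role Emil has, Emil's statement has the wrong truth value — contradiction.
So Uma is a knight.
With that fixed, Emil's statement is true, so Emil is a knight.

Sven: knight, Uma: knight, Emil: knight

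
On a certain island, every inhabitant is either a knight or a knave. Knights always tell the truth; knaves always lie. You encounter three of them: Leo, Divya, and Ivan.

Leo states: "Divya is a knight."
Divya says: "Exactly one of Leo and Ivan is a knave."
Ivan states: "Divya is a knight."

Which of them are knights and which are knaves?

Consider Leo. Suppose Leo is a knight.
Then no assignment of the remaining roles makes every statement match its speaker's type — contradiction.
So Leo is a knave.
Consider Divya. Suppose Divya is a knight.
Then Leo's statement comes out true, contradicting Leo being a knave.
So Divya is a knave.
With that fixed, Ivan's statement is false, so Ivan is a knave.

Leo: knave, Divya: knave, Ivan: knave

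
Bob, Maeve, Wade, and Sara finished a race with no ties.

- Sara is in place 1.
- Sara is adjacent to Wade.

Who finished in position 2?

With clue 1, Sara is ruled out for place 2.
With clues 1–2, Bob and Maeve are ruled out for place 2.
So place 2 is Wade.

Wade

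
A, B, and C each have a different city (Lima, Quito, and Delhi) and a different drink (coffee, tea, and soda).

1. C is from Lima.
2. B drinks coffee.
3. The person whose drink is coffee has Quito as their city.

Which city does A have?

Clue 1 rules out Lima for A's city.
With clues 1–3, Quito is impossible for A's city.
That leaves Delhi.

Delhi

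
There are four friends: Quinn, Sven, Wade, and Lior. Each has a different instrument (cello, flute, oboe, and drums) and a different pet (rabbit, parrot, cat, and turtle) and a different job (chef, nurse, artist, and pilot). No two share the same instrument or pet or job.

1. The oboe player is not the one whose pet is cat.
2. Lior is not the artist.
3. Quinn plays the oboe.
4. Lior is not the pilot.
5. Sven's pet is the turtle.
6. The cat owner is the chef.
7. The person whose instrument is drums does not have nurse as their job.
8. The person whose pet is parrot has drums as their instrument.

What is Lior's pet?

cat

With clues 1–5, turtle is impossible for Lior's pet.
With clues 1–8, parrot and rabbit are impossible for Lior's pet.
That leaves cat.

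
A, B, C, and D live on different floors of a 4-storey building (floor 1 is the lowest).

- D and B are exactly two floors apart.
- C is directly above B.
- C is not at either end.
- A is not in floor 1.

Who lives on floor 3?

With clues 1–2, A is ruled out for floor 3.
With clues 1–3, B is ruled out for floor 3.
With clues 1–4, C is ruled out for floor 3.
So floor 3 is D.

D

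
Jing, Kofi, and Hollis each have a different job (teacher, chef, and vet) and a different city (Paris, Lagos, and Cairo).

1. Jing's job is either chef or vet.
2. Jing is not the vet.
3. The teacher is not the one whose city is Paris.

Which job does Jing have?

chef

Clue 1 rules out teacher for Jing's job.
With clues 1–2, vet is impossible for Jing's job.
That leaves chef.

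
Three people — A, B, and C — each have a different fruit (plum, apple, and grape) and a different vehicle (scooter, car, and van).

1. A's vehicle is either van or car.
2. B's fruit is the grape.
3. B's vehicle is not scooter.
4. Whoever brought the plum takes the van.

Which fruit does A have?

With clues 1–2, grape is impossible for A's fruit.
With clues 1–4, apple is impossible for A's fruit.
That leaves plum.

plum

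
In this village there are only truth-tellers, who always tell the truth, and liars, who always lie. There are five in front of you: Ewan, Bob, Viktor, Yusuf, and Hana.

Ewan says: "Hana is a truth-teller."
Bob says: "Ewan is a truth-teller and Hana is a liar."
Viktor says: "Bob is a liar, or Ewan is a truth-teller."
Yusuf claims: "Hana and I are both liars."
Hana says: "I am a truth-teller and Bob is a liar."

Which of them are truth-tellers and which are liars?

Ewan: truth-teller, Bob: liar, Viktor: truth-teller, Yusuf: liar, Hana: truth-teller

Consider Ewan. Suppose Ewan is a liar.
Then no assignment of the remaining roles makes every statement match its speaker's type — contradiction.
So Ewan is a truth-teller.
With that fixed, Viktor's statement is true, so Viktor is a truth-teller.
Consider Bob. Suppose Bob is a truth-teller.
Then no assignment of the remaining roles makes every statement match its speaker's type — contradiction.
So Bob is a liar.
Consider Yusuf. Suppose Yusuf is a truth-teller.
Then Yusuf's own statement would have to be true, but it can't be — contradiction.
So Yusuf is a liar.
Consider Hana. Suppose Hana is a liar.
Then Ewan's statement comes out false, contradicting Ewan being a truth-teller.
So Hana is a truth-teller.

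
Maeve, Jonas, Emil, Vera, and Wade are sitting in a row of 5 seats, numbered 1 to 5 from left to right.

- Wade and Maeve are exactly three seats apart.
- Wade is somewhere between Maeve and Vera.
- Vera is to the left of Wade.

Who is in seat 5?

With clues 1–2, Emil, Jonas, and Wade are ruled out for seat 5.
With clues 1–3, Vera is ruled out for seat 5.
So seat 5 is Maeve.

Maeve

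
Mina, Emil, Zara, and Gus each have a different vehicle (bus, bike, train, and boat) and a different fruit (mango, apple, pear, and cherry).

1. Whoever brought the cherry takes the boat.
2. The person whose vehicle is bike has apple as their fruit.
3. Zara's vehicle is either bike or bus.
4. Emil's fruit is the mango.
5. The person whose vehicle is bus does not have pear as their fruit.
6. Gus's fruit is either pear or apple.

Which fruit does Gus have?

pear

With clues 1–4, mango is impossible for Gus's fruit.
With clues 1–5, apple is impossible for Gus's fruit.
With clues 1–6, cherry is impossible for Gus's fruit.
That leaves pear.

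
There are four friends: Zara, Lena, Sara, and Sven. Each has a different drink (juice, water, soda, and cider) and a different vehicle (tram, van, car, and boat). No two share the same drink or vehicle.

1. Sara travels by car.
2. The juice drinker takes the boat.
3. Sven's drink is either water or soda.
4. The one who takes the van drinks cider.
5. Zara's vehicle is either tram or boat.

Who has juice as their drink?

Zara

With clues 1–2, Sara is impossible for the one with drink juice.
With clues 1–3, Sven is impossible for the one with drink juice.
With clues 1–5, Lena is impossible for the one with drink juice.
That leaves Zara.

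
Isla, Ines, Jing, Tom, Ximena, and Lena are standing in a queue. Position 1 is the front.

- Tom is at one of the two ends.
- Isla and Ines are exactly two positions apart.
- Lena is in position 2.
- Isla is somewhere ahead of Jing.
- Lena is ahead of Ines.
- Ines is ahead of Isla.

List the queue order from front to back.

From clue 1: Tom is in {1,6}.
From clues 1–3: Lena → position 2.
From clues 1–4: Tom is in {1,6}.
From clues 1–6: Tom → position 1, Ines → position 3, Ximena → position 4, Isla → position 5, Jing → position 6.

Tom, Lena, Ines, Ximena, Isla, Jing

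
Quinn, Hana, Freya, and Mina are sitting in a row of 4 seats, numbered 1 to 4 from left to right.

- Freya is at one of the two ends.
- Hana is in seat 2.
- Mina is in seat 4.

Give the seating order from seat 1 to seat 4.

Freya, Hana, Quinn, Mina

From clue 1: Freya is in {1,4}.
From clues 1–2: Hana → seat 2.
From clues 1–3: Freya → seat 1, Quinn → seat 3, Mina → seat 4.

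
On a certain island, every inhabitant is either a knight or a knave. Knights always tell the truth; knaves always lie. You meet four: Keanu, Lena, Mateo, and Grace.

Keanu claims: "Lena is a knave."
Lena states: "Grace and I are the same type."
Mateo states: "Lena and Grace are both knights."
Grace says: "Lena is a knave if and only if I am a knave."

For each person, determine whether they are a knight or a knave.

Keanu: knave, Lena: knight, Mateo: knight, Grace: knight

Consider Keanu. Suppose Keanu is a knight.
Then no assignment of the remaining roles makes every statement match its speaker's type — contradiction.
So Keanu is a knave.
Consider Lena. Suppose Lena is a knave.
Then Keanu's statement comes out true, contradicting Keanu being a knave.
So Lena is a knight.
Consider Mateo. Suppose Mateo is a knave.
Then no assignment of the remaining roles makes every statement match its speaker's type — contradiction.
So Mateo is a knight.
Consider Grace. Suppose Grace is a knave.
Then Lena's statement comes out false, contradicting Lena being a knight.
So Grace is a knight.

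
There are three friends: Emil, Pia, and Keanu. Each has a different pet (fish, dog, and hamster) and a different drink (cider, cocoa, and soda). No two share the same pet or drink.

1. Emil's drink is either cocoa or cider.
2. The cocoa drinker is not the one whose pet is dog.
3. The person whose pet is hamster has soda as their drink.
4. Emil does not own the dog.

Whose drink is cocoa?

With clues 1–4, Keanu and Pia are impossible for the one with drink cocoa.
That leaves Emil.

Emil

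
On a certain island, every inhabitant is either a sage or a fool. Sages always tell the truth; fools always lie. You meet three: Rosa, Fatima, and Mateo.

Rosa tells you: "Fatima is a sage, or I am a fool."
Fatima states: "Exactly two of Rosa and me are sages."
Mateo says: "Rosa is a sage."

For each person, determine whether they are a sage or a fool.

Consider Rosa. Suppose Rosa is a fool.
Then Rosa's own statement would have to be false, but it can't be — contradiction.
So Rosa is a sage.
With that fixed, Mateo's statement is true, so Mateo is a sage.
Consider Fatima. Suppose Fatima is a fool.
Then Rosa's statement comes out false, contradicting Rosa being a sage.
So Fatima is a sage.

Rosa: sage, Fatima: sage, Mateo: sage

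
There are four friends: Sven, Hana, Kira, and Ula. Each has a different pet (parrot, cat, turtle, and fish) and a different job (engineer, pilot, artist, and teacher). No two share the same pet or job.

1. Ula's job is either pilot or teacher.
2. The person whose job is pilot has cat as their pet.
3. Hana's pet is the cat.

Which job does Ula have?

teacher

Clue 1 rules out artist and engineer for Ula's job.
With clues 1–3, pilot is impossible for Ula's job.
That leaves teacher.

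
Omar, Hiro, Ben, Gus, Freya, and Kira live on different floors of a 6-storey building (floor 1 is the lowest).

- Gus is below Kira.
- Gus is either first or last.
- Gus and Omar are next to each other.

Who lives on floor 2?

With clues 1–2, Gus is ruled out for floor 2.
With clues 1–3, Ben, Freya, Hiro, and Kira are ruled out for floor 2.
So floor 2 is Omar.

Omar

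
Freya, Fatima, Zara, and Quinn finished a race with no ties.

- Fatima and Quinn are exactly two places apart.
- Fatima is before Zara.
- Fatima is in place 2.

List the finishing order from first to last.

Freya, Fatima, Zara, Quinn

From clues 1–2: Freya is in {1,2,4}.
From clues 1–3: Freya → place 1, Fatima → place 2, Zara → place 3, Quinn → place 4.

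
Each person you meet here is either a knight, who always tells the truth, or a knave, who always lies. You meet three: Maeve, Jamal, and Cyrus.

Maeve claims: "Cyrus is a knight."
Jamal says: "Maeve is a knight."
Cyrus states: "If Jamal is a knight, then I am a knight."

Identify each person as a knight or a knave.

Consider Maeve. Suppose Maeve is a knave.
Then no assignment of the remaining roles makes every statement match its speaker's type — contradiction.
So Maeve is a knight.
With that fixed, Jamal's statement is true, so Jamal is a knight.
Consider Cyrus. Suppose Cyrus is a knave.
Then Maeve's statement comes out false, contradicting Maeve being a knight.
So Cyrus is a knight.

Maeve: knight, Jamal: knight, Cyrus: knight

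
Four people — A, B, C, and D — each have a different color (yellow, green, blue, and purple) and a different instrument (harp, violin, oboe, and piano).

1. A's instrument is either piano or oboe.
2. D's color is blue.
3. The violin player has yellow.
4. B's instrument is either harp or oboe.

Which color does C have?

With clues 1–2, blue is impossible for C's color.
With clues 1–4, green and purple are impossible for C's color.
That leaves yellow.

yellow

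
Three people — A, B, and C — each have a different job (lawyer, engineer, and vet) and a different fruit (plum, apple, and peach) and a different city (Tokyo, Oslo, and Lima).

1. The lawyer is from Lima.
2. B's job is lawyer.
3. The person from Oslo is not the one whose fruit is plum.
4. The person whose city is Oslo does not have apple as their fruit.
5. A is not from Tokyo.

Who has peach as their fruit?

With clues 1–4, B is impossible for the one with fruit peach.
With clues 1–5, C is impossible for the one with fruit peach.
That leaves A.

A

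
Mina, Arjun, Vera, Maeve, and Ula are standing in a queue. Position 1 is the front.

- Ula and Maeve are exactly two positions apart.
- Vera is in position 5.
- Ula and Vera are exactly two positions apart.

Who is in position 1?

Maeve

With clues 1–2, Vera is ruled out for position 1.
With clues 1–3, Arjun, Mina, and Ula are ruled out for position 1.
So position 1 is Maeve.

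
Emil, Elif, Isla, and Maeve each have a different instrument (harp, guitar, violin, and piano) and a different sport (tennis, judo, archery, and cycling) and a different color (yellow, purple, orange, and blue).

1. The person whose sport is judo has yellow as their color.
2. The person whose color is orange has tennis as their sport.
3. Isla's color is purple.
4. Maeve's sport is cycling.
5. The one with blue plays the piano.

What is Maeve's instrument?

With clues 1–5, guitar, harp, and violin are impossible for Maeve's instrument.
That leaves piano.

piano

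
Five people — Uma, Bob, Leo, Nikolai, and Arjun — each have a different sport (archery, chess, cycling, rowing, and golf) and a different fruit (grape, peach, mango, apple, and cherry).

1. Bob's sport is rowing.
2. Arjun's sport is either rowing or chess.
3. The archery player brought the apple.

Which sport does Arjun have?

Clue 1 rules out rowing for Arjun's sport.
With clues 1–2, archery, cycling, and golf are impossible for Arjun's sport.
That leaves chess.

chess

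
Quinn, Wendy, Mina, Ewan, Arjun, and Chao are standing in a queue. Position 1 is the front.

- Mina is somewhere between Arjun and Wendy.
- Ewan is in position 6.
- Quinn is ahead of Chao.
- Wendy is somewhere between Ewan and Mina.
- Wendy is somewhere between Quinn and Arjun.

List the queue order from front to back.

Arjun, Mina, Wendy, Quinn, Chao, Ewan

From clue 1: Mina is in {2,3,4,5}.
From clues 1–2: Ewan → position 6.
From clues 1–3: Mina is in {2,3,4}.
From clues 1–4: Wendy is in {3,4,5}.
From clues 1–5: Arjun → position 1, Mina → position 2, Wendy → position 3, Quinn → position 4, Chao → position 5.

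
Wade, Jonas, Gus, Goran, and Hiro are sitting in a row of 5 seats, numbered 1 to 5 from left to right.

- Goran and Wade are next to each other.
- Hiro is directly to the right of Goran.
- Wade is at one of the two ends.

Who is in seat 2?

With clues 1–2, Hiro is ruled out for seat 2.
With clues 1–3, Gus, Jonas, and Wade are ruled out for seat 2.
So seat 2 is Goran.

Goran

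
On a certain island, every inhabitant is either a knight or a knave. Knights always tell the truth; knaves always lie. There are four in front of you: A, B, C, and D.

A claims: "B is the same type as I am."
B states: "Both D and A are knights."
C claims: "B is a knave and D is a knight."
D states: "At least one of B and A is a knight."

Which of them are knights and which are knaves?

Consider A. Suppose A is a knave.
Then no assignment of the remaining roles makes every statement match its speaker's type — contradiction.
So A is a knight.
With that fixed, D's statement is true, so D is a knight.
With that fixed, B's statement is true, so B is a knight.
With that fixed, C's statement is false, so C is a knave.

A: knight, B: knight, C: knave, D: knight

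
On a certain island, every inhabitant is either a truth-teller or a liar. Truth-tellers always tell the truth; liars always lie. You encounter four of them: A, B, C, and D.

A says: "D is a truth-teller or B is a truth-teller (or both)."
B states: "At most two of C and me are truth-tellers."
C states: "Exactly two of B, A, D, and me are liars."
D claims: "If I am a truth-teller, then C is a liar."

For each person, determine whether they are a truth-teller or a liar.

Regardless of anyone's role, B's statement is true, so B is a truth-teller.
With that fixed, A's statement is true, so A is a truth-teller.
Consider C. Suppose C is a truth-teller.
Then C's own statement would have to be true, but it can't be — contradiction.
So C is a liar.
With that fixed, D's statement is true, so D is a truth-teller.

A: truth-teller, B: truth-teller, C: liar, D: truth-teller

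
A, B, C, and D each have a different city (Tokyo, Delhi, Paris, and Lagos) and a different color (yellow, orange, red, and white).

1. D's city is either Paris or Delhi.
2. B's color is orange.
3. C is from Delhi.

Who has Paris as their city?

D

With clues 1–3, A, B, and C are impossible for the one with city Paris.
That leaves D.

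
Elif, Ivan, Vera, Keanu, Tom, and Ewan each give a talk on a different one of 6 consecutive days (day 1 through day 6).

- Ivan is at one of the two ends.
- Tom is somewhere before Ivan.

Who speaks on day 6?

With clues 1–2, Elif, Ewan, Keanu, Tom, and Vera are ruled out for day 6.
So day 6 is Ivan.

Ivan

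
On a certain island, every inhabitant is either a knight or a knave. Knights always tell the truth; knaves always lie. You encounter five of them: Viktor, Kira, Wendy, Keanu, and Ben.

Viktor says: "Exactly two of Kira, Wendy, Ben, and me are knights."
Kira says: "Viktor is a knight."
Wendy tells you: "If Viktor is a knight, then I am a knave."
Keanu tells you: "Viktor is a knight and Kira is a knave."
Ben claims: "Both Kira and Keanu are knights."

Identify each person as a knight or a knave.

Viktor: knave, Kira: knave, Wendy: knight, Keanu: knave, Ben: knave

Consider Viktor. Suppose Viktor is a knight.
Then whichever role Wendy has, Wendy's statement has the wrong truth value — contradiction.
So Viktor is a knave.
With that fixed, Kira's statement is false, so Kira is a knave.
With that fixed, Wendy's statement is true, so Wendy is a knight.
With that fixed, Keanu's statement is false, so Keanu is a knave.
With that fixed, Ben's statement is false, so Ben is a knave.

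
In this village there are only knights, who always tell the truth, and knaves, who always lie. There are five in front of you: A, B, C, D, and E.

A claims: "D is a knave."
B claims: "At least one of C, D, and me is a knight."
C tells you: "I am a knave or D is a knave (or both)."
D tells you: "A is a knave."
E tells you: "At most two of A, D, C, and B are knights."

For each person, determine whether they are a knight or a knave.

A: knight, B: knight, C: knight, D: knave, E: knave

Consider A. Suppose A is a knave.
Then no assignment of the remaining roles makes every statement match its speaker's type — contradiction.
So A is a knight.
With that fixed, D's statement is false, so D is a knave.
With that fixed, C's statement is true, so C is a knight.
With that fixed, B's statement is true, so B is a knight.
With that fixed, E's statement is false, so E is a knave.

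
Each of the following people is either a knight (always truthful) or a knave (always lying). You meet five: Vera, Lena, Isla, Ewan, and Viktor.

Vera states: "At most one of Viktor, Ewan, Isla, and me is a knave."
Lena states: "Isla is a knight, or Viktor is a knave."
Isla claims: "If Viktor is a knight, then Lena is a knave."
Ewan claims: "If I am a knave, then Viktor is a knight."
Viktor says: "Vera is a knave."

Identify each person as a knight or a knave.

Consider Vera. Suppose Vera is a knave.
Then no assignment of the remaining roles makes every statement match its speaker's type — contradiction.
So Vera is a knight.
With that fixed, Viktor's statement is false, so Viktor is a knave.
With that fixed, Lena's statement is true, so Lena is a knight.
With that fixed, Isla's statement is true, so Isla is a knight.
Consider Ewan. Suppose Ewan is a knave.
Then Vera's statement comes out false, contradicting Vera being a knight.
So Ewan is a knight.

Vera: knight, Lena: knight, Isla: knight, Ewan: knight, Viktor: knave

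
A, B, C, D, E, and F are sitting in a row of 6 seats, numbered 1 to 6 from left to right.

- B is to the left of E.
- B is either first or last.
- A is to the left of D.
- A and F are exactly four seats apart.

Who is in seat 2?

With clues 1–2, B is ruled out for seat 2.
With clues 1–3, D is ruled out for seat 2.
With clues 1–4, C, E, and F are ruled out for seat 2.
So seat 2 is A.

A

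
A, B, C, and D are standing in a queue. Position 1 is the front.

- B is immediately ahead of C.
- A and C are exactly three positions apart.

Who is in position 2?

D

With clues 1–2, A, B, and C are ruled out for position 2.
So position 2 is D.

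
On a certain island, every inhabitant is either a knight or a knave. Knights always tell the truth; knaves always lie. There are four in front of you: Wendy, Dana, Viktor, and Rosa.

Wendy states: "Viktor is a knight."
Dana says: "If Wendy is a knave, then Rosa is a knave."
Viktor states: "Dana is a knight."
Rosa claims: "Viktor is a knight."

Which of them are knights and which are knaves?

Consider Wendy. Suppose Wendy is a knave.
Then no assignment of the remaining roles makes every statement match its speaker's type — contradiction.
So Wendy is a knight.
With that fixed, Dana's statement is true, so Dana is a knight.
With that fixed, Viktor's statement is true, so Viktor is a knight.
With that fixed, Rosa's statement is true, so Rosa is a knight.

Wendy: knight, Dana: knight, Viktor: knight, Rosa: knight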